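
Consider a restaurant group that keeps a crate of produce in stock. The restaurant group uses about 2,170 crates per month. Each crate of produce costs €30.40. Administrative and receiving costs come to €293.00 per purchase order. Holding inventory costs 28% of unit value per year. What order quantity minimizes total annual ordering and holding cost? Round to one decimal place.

Annual demand D = 2,170 × 12 = 26,040.
Holding cost H = 0.28 × €30.40 = €8.5120 per unit per year.
EOQ = √(2DS / H) = √(2 × 26,040 × 293 / 8.512).
= √(15,259,440 / 8.512) = √1,792,697.3684 ≈ 1338.916.

Q* ≈ 1,338.9 crates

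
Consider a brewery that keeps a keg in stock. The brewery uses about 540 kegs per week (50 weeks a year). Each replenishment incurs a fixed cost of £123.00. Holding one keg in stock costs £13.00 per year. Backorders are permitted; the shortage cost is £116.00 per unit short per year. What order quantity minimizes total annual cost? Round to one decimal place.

Q* ≈ 753.8 kegs

Annual demand D = 540 × 50 = 27,000.
With planned backorders, Q* = √(2DS/H) · √((H+B)/B).
√(2DS/H) = √(2 × 27,000 × 123 / 13) = 714.789.
√((H+B)/B) = √((13+116)/116) = 1.0545.
Q* ≈ 753.778.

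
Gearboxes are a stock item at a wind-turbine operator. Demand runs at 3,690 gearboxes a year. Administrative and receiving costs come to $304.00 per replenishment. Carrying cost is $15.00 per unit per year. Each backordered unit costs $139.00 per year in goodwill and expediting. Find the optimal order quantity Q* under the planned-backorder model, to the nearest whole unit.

Q* ≈ 407 gearboxes

With planned backorders, Q* = √(2DS/H) · √((H+B)/B).
√(2DS/H) = √(2 × 3,690 × 304 / 15) = 386.740.
√((H+B)/B) = √((15+139)/139) = 1.0526.
Q* ≈ 407.073.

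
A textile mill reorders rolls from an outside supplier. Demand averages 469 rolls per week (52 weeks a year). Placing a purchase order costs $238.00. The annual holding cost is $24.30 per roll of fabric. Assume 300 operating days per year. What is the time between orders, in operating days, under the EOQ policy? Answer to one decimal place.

T ≈ 8.5 days

Annual demand D = 469 × 52 = 24,388.
The optimal lot size = √(2DS/H) = √(2 × 24,388 × 238 / 24.3) ≈ 691.18.
Cycle time = Q*/D × 300 = 691.18 / 24,388 × 300 ≈ 8.502 days.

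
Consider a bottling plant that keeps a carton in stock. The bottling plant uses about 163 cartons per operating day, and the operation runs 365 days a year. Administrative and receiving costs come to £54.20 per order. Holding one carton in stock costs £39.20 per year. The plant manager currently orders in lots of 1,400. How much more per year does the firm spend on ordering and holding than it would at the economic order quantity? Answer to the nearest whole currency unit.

Extra cost ≈ £13,843 per year

Annual demand D = 163 × 365 = 59,495.
EOQ = √(2DS/H) = √(2 × 59,495 × 54.2 / 39.2) ≈ 405.61.
Cost at Q* = (D/Q*)S + (Q*/2)H = √(2DSH) ≈ £15,900.03.
Cost at Q = 1,400: (59,495/1,400)×54.2 + (1,400/2)×39.2 = £2,303.31 + £27,440.00 = £29,743.31.
Excess = £29,743.31 − £15,900.03 = £13,843.28.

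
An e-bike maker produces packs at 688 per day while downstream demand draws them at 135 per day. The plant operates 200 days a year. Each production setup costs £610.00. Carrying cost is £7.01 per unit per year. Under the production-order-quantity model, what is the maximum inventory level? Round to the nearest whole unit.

Annual demand D = 135 × 200 = 27,000.
Production build-up factor (1 − d/p) = 1 − 135/688 = 0.8038.
Q* = √(2DS / (H(1 − d/p))) = √(2 × 27,000 × 610 / (7.01 × 0.8038)).
= √(32,940,000 / 5.6345) ≈ 2417.878.
Maximum inventory = Q*(1 − d/p) = 2417.878 × 0.8038 ≈ 1943.440.

I_max ≈ 1,943 packs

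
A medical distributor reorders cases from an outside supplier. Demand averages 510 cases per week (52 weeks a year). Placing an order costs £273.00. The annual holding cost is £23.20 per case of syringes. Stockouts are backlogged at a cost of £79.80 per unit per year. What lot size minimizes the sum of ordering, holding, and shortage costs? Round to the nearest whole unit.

Annual demand D = 510 × 52 = 26,520.
With planned backorders, Q* = √(2DS/H) · √((H+B)/B).
√(2DS/H) = √(2 × 26,520 × 273 / 23.2) = 790.022.
√((H+B)/B) = √((23.2+79.8)/79.8) = 1.1361.
Q* ≈ 897.545.

Q* ≈ 898 cases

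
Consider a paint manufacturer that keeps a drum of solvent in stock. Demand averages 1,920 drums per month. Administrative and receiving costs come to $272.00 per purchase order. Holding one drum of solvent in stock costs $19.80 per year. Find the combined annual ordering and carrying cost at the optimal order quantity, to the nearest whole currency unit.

TC* ≈ $15,753

Annual demand D = 1,920 × 12 = 23,040.
EOQ = √(2DS/H) = √(2 × 23,040 × 272 / 19.8) ≈ 795.62.
At Q*, ordering cost (D/Q*)S equals holding cost (Q*/2)H, each = √(DSH/2).
Minimum total = √(2DSH) = √(2 × 23,040 × 272 × 19.8) ≈ 15753.363.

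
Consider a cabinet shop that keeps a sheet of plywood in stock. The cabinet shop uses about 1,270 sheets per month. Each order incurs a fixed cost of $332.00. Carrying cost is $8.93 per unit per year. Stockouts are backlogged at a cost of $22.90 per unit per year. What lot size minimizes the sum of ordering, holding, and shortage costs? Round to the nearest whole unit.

Q* ≈ 1,255 sheets

Annual demand D = 1,270 × 12 = 15,240.
With planned backorders, Q* = √(2DS/H) · √((H+B)/B).
√(2DS/H) = √(2 × 15,240 × 332 / 8.93) = 1064.513.
√((H+B)/B) = √((8.93+22.9)/22.9) = 1.1790.
Q* ≈ 1255.022.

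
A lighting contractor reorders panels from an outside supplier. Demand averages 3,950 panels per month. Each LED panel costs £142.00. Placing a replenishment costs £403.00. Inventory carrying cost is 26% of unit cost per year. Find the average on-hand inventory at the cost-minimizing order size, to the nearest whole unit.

Average inventory ≈ 509 panels

Annual demand D = 3,950 × 12 = 47,400.
Holding cost H = 0.26 × £142.00 = £36.9200 per unit per year.
Q* = √(2DS/H) = √(2 × 47,400 × 403 / 36.92) ≈ 1017.25.
Average inventory = Q*/2 ≈ 1017.25 / 2 = 508.623.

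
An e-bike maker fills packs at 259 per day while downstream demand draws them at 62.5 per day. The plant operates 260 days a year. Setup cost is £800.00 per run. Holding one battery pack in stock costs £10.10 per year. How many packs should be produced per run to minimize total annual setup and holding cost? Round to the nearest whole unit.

Annual demand D = 62.5 × 260 = 16,250.
Production build-up factor (1 − d/p) = 1 − 62.5/259 = 0.7587.
Q* = √(2DS / (H(1 − d/p))) = √(2 × 16,250 × 800 / (10.1 × 0.7587)).
= √(26,000,000 / 7.6627) ≈ 1842.021.

Q* ≈ 1,842 packs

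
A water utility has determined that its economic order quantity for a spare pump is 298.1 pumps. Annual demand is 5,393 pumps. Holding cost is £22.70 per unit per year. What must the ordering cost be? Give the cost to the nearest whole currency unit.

Squaring Q* = √(2DS/H) gives Q*² = 2DS/H.
From Q* = √(2DS/H): S = Q*²H / (2D) = 298.1² × 22.7 / (2 × 5,393) = 187.0206.

S ≈ £187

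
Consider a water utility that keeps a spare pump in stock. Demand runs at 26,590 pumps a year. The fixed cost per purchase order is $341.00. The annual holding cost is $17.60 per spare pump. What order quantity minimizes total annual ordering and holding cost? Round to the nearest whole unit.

Q* ≈ 1,015 pumps

EOQ = √(2DS / H) = √(2 × 26,590 × 341 / 17.6).
= √(18,134,380 / 17.6) = √1,030,362.5 ≈ 1015.068.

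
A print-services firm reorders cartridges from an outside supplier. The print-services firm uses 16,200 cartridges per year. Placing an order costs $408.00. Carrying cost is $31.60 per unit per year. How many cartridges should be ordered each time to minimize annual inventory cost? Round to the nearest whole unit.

Q* ≈ 647 cartridges

EOQ = √(2DS / H) = √(2 × 16,200 × 408 / 31.6).
= √(13,219,200 / 31.6) = √418,329.1139 ≈ 646.784.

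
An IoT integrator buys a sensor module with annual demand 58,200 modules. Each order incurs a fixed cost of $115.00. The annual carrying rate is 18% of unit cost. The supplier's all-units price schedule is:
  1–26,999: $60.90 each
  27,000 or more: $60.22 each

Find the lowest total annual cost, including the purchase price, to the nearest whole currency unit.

Holding cost per unit per year at price C is H = 0.18·C.
For each price level, check whether its EOQ is feasible; otherwise the best quantity at that price is the breakpoint.
EOQ at $60.90 = 1105.0 (feasible in tier 1): TC = 58,200×$60.90 + (58,200/1105.0)×115 + (1105.0/2)×0.18×$60.90 = $3,556,493.52.
EOQ at $60.22 = 1111.3 < 27000, so use break Q=27000: TC = 58,200×$60.22 + (58,200/27000.0)×115 + (27000.0/2)×0.18×$60.22 = $3,651,386.49.
Lowest total cost among the candidates is at Q = 1105.0.

TC* ≈ $3,556,494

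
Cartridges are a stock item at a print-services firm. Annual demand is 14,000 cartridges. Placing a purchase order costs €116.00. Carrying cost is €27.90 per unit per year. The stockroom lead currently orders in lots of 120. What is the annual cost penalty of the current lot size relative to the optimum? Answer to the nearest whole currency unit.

Extra cost ≈ €5,688 per year

EOQ = √(2DS/H) = √(2 × 14,000 × 116 / 27.9) ≈ 341.20.
Cost at Q* = (D/Q*)S + (Q*/2)H = √(2DSH) ≈ €9,519.41.
Cost at Q = 120: (14,000/120)×116 + (120/2)×27.9 = €13,533.33 + €1,674.00 = €15,207.33.
Excess = €15,207.33 − €9,519.41 = €5,687.92.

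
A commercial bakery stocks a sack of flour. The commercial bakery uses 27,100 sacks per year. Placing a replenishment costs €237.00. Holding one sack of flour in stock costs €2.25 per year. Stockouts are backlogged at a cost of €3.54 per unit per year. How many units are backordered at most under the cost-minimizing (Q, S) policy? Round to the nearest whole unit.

With planned backorders, Q* = √(2DS/H) · √((H+B)/B).
√(2DS/H) = √(2 × 27,100 × 237 / 2.25) = 2389.365.
√((H+B)/B) = √((2.25+3.54)/3.54) = 1.2789.
Q* ≈ 3055.767.
S* = Q* · H/(H+B) = 3055.767 × 2.25/5.79 ≈ 1187.474.

S* ≈ 1,187 sacks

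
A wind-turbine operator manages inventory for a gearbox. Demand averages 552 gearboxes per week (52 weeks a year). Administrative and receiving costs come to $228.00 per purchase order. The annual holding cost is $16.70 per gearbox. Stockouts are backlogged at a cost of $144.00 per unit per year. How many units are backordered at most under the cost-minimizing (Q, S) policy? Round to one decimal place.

Annual demand D = 552 × 52 = 28,704.
With planned backorders, Q* = √(2DS/H) · √((H+B)/B).
√(2DS/H) = √(2 × 28,704 × 228 / 16.7) = 885.310.
√((H+B)/B) = √((16.7+144)/144) = 1.0564.
Q* ≈ 935.238.
S* = Q* · H/(H+B) = 935.238 × 16.7/160.7 ≈ 97.190.

S* ≈ 97.2 gearboxes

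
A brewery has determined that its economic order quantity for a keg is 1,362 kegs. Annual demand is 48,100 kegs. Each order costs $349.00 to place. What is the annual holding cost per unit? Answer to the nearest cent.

Invert the EOQ relation Q*² = 2DS/H.
From Q* = √(2DS/H): H = 2DS / Q*² = 2 × 48,100 × 349 / 1,362² = 18.0987.

H ≈ $18.10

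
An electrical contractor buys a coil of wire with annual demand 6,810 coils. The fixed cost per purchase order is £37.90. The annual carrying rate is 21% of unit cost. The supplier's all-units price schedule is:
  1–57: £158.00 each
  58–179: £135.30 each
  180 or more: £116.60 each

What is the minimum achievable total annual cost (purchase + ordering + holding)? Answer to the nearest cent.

Holding cost per unit per year at price C is H = 0.21·C.
Evaluate total cost at each tier's feasible EOQ or, if the EOQ is below the tier, at the tier's minimum quantity.
Tier 1 (£158.00): EOQ = 124.7 exceeds tier's upper bound 57, so this tier is dominated.
EOQ at £135.30 = 134.8 (feasible in tier 2): TC = 6,810×£135.30 + (6,810/134.8)×37.9 + (134.8/2)×0.21×£135.30 = £925,222.72.
EOQ at £116.60 = 145.2 < 180, so use break Q=180: TC = 6,810×£116.60 + (6,810/180.0)×37.9 + (180.0/2)×0.21×£116.60 = £797,683.62.
Lowest total cost among the candidates is at Q = 180.0.

TC* ≈ £797,683.62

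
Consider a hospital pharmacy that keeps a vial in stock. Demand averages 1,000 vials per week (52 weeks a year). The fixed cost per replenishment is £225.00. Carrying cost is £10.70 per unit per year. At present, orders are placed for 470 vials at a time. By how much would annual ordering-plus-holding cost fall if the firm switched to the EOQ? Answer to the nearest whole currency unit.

Extra cost ≈ £11,585 per year

Annual demand D = 1,000 × 52 = 52,000.
EOQ = √(2DS/H) = √(2 × 52,000 × 225 / 10.7) ≈ 1478.82.
Cost at Q* = (D/Q*)S + (Q*/2)H = √(2DSH) ≈ £15,823.40.
Cost at Q = 470: (52,000/470)×225 + (470/2)×10.7 = £24,893.62 + £2,514.50 = £27,408.12.
Excess = £27,408.12 − £15,823.40 = £11,584.72.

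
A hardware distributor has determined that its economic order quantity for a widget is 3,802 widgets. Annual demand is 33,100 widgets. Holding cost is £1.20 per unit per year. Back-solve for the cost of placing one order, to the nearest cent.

S ≈ £262.03

Invert the EOQ relation Q*² = 2DS/H.
From Q* = √(2DS/H): S = Q*²H / (2D) = 3,802² × 1.2 / (2 × 33,100) = 262.0279.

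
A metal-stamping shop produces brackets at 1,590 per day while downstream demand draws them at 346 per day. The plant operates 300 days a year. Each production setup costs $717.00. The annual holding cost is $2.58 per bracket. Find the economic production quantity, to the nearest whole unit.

Q* ≈ 8,587 brackets

Annual demand D = 346 × 300 = 103,800.
Production build-up factor (1 − d/p) = 1 − 346/1,590 = 0.7824.
Q* = √(2DS / (H(1 − d/p))) = √(2 × 103,800 × 717 / (2.58 × 0.7824)).
= √(148,849,200 / 2.0186) ≈ 8587.204.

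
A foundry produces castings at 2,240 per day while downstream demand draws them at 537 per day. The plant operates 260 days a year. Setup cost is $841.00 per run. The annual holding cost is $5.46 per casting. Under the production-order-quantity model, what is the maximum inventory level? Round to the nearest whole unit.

I_max ≈ 5,718 castings

Annual demand D = 537 × 260 = 139,620.
Production build-up factor (1 − d/p) = 1 − 537/2,240 = 0.7603.
Q* = √(2DS / (H(1 − d/p))) = √(2 × 139,620 × 841 / (5.46 × 0.7603)).
= √(234,840,840 / 4.1511) ≈ 7521.547.
Maximum inventory = Q*(1 − d/p) = 7521.547 × 0.7603 ≈ 5718.390.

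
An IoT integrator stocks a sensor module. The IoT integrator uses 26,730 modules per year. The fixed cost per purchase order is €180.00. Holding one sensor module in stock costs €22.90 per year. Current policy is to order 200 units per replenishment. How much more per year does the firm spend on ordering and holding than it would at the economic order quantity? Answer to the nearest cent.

Extra cost ≈ €11,502.40 per year

EOQ = √(2DS/H) = √(2 × 26,730 × 180 / 22.9) ≈ 648.24.
Cost at Q* = (D/Q*)S + (Q*/2)H = √(2DSH) ≈ €14,844.60.
Cost at Q = 200: (26,730/200)×180 + (200/2)×22.9 = €24,057.00 + €2,290.00 = €26,347.00.
Excess = €26,347.00 − €14,844.60 = €11,502.40.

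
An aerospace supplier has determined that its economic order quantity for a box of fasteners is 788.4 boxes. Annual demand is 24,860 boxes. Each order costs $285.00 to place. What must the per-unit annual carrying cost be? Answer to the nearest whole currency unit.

Invert the EOQ relation Q*² = 2DS/H.
From Q* = √(2DS/H): H = 2DS / Q*² = 2 × 24,860 × 285 / 788.4² = 22.7973.

H ≈ $23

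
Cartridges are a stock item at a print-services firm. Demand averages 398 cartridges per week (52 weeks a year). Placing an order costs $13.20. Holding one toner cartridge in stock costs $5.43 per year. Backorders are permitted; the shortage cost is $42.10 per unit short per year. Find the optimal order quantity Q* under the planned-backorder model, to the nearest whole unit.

Annual demand D = 398 × 52 = 20,696.
With planned backorders, Q* = √(2DS/H) · √((H+B)/B).
√(2DS/H) = √(2 × 20,696 × 13.2 / 5.43) = 317.209.
√((H+B)/B) = √((5.43+42.1)/42.1) = 1.0625.
Q* ≈ 337.045.

Q* ≈ 337 cartridges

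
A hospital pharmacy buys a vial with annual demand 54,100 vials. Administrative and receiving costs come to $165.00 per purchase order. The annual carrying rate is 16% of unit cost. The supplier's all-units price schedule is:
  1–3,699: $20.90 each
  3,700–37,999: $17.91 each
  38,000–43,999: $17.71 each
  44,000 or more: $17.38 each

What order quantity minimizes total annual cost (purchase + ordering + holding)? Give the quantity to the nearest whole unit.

Q* ≈ 3,700 vials

Holding cost per unit per year at price C is H = 0.16·C.
Evaluate total cost at each tier's feasible EOQ or, if the EOQ is below the tier, at the tier's minimum quantity.
EOQ at $20.90 = 2310.6 (feasible in tier 1): TC = 54,100×$20.90 + (54,100/2310.6)×165 + (2310.6/2)×0.16×$20.90 = $1,138,416.61.
EOQ at $17.91 = 2496.0 < 3700, so use break Q=3700: TC = 54,100×$17.91 + (54,100/3700.0)×165 + (3700.0/2)×0.16×$17.91 = $976,644.93.
EOQ at $17.71 = 2510.1 < 38000, so use break Q=38000: TC = 54,100×$17.71 + (54,100/38000.0)×165 + (38000.0/2)×0.16×$17.71 = $1,012,184.31.
EOQ at $17.38 = 2533.8 < 44000, so use break Q=44000: TC = 54,100×$17.38 + (54,100/44000.0)×165 + (44000.0/2)×0.16×$17.38 = $1,001,638.47.
Lowest total cost is $976,644.93 at Q = 3700.0.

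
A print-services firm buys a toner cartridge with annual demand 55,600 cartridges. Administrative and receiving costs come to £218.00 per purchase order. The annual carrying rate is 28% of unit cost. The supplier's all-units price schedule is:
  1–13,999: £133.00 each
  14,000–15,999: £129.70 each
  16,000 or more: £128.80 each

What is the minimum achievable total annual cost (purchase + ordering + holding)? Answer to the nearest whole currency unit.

TC* ≈ £7,424,846

Holding cost per unit per year at price C is H = 0.28·C.
Candidates are each tier's EOQ (if it falls in that tier) and each price-break quantity.
EOQ at £133.00 = 806.8 (feasible in tier 1): TC = 55,600×£133.00 + (55,600/806.8)×218 + (806.8/2)×0.28×£133.00 = £7,424,845.92.
EOQ at £129.70 = 817.0 < 14000, so use break Q=14000: TC = 55,600×£129.70 + (55,600/14000.0)×218 + (14000.0/2)×0.28×£129.70 = £7,466,397.77.
EOQ at £128.80 = 819.9 < 16000, so use break Q=16000: TC = 55,600×£128.80 + (55,600/16000.0)×218 + (16000.0/2)×0.28×£128.80 = £7,450,549.55.
Lowest total cost among the candidates is at Q = 806.8.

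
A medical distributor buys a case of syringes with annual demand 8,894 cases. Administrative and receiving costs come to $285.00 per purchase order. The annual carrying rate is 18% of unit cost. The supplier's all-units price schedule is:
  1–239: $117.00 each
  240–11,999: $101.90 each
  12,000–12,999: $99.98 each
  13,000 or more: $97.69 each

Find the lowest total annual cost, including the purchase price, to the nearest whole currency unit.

TC* ≈ $915,942

Holding cost per unit per year at price C is H = 0.18·C.
Evaluate total cost at each tier's feasible EOQ or, if the EOQ is below the tier, at the tier's minimum quantity.
Tier 1 ($117.00): EOQ = 490.6 exceeds tier's upper bound 239, so this tier is dominated.
EOQ at $101.90 = 525.7 (feasible in tier 2): TC = 8,894×$101.90 + (8,894/525.7)×285 + (525.7/2)×0.18×$101.90 = $915,941.54.
EOQ at $99.98 = 530.8 < 12000, so use break Q=12000: TC = 8,894×$99.98 + (8,894/12000.0)×285 + (12000.0/2)×0.18×$99.98 = $997,411.75.
EOQ at $97.69 = 536.9 < 13000, so use break Q=13000: TC = 8,894×$97.69 + (8,894/13000.0)×285 + (13000.0/2)×0.18×$97.69 = $983,347.14.
Lowest total cost among the candidates is at Q = 525.7.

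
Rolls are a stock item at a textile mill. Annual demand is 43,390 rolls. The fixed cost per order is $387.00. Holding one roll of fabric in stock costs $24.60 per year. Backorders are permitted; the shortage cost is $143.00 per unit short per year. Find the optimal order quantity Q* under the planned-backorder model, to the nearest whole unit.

Q* ≈ 1,265 rolls

With planned backorders, Q* = √(2DS/H) · √((H+B)/B).
√(2DS/H) = √(2 × 43,390 × 387 / 24.6) = 1168.417.
√((H+B)/B) = √((24.6+143)/143) = 1.0826.
Q* ≈ 1264.931.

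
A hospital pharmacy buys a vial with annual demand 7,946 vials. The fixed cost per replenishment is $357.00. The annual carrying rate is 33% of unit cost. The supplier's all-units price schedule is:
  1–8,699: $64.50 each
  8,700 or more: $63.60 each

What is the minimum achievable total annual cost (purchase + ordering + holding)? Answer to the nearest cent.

TC* ≈ $523,506.05

Holding cost per unit per year at price C is H = 0.33·C.
Evaluate total cost at each tier's feasible EOQ or, if the EOQ is below the tier, at the tier's minimum quantity.
EOQ at $64.50 = 516.3 (feasible in tier 1): TC = 7,946×$64.50 + (7,946/516.3)×357 + (516.3/2)×0.33×$64.50 = $523,506.05.
EOQ at $63.60 = 519.9 < 8700, so use break Q=8700: TC = 7,946×$63.60 + (7,946/8700.0)×357 + (8700.0/2)×0.33×$63.60 = $596,989.46.
Lowest total cost among the candidates is at Q = 516.3.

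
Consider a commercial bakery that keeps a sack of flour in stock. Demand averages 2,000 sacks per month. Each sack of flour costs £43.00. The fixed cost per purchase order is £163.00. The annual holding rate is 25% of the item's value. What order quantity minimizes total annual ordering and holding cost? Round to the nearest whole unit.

Annual demand D = 2,000 × 12 = 24,000.
Holding cost H = 0.25 × £43.00 = £10.7500 per unit per year.
EOQ = √(2DS / H) = √(2 × 24,000 × 163 / 10.75).
= √(7,824,000 / 10.75) = √727,813.9535 ≈ 853.120.

Q* ≈ 853 sacks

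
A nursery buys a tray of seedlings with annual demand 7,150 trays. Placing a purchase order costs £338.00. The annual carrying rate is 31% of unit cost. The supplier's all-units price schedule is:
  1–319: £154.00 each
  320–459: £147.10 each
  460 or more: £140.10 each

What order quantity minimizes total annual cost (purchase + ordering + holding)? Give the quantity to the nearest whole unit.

Holding cost per unit per year at price C is H = 0.31·C.
Evaluate total cost at each tier's feasible EOQ or, if the EOQ is below the tier, at the tier's minimum quantity.
EOQ at £154.00 = 318.2 (feasible in tier 1): TC = 7,150×£154.00 + (7,150/318.2)×338 + (318.2/2)×0.31×£154.00 = £1,116,290.34.
EOQ at £147.10 = 325.6 (feasible in tier 2): TC = 7,150×£147.10 + (7,150/325.6)×338 + (325.6/2)×0.31×£147.10 = £1,066,611.14.
EOQ at £140.10 = 333.6 < 460, so use break Q=460: TC = 7,150×£140.10 + (7,150/460.0)×338 + (460.0/2)×0.31×£140.10 = £1,016,957.83.
Lowest total cost is £1,016,957.83 at Q = 460.0.

Q* ≈ 460 trays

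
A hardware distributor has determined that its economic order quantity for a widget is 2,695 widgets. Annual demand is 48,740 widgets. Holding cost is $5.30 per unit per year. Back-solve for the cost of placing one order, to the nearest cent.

S ≈ $394.89

Invert the EOQ relation Q*² = 2DS/H.
From Q* = √(2DS/H): S = Q*²H / (2D) = 2,695² × 5.3 / (2 × 48,740) = 394.8916.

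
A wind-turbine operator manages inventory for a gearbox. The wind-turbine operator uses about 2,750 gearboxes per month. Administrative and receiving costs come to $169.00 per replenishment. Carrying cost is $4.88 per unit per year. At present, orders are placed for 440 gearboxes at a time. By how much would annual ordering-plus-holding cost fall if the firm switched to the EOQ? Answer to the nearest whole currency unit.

Extra cost ≈ $6,371 per year

Annual demand D = 2,750 × 12 = 33,000.
EOQ = √(2DS/H) = √(2 × 33,000 × 169 / 4.88) ≈ 1511.84.
Cost at Q* = (D/Q*)S + (Q*/2)H = √(2DSH) ≈ $7,377.77.
Cost at Q = 440: (33,000/440)×169 + (440/2)×4.88 = $12,675.00 + $1,073.60 = $13,748.60.
Excess = $13,748.60 − $7,377.77 = $6,370.83.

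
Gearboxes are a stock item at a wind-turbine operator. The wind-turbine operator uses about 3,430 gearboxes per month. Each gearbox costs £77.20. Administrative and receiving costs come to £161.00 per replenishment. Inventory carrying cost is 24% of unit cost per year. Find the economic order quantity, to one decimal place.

Q* ≈ 845.8 gearboxes

Annual demand D = 3,430 × 12 = 41,160.
Holding cost H = 0.24 × £77.20 = £18.5280 per unit per year.
EOQ = √(2DS / H) = √(2 × 41,160 × 161 / 18.528).
= √(13,253,520 / 18.528) = √715,323.8342 ≈ 845.768.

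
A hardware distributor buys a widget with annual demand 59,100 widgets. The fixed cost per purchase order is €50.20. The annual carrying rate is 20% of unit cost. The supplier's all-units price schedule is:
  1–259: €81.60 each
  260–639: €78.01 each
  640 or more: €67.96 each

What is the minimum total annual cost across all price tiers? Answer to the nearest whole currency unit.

Holding cost per unit per year at price C is H = 0.20·C.
For each price level, check whether its EOQ is feasible; otherwise the best quantity at that price is the breakpoint.
Tier 1 (€81.60): EOQ = 603.0 exceeds tier's upper bound 259, so this tier is dominated.
EOQ at €78.01 = 616.7 (feasible in tier 2): TC = 59,100×€78.01 + (59,100/616.7)×50.2 + (616.7/2)×0.20×€78.01 = €4,620,012.68.
EOQ at €67.96 = 660.7 (feasible in tier 3): TC = 59,100×€67.96 + (59,100/660.7)×50.2 + (660.7/2)×0.20×€67.96 = €4,025,416.54.
Lowest total cost among the candidates is at Q = 660.7.

TC* ≈ €4,025,417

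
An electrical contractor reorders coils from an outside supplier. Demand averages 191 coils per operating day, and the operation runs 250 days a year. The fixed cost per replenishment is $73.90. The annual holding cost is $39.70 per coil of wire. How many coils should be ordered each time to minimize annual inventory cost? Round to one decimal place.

Annual demand D = 191 × 250 = 47,750.
EOQ = √(2DS / H) = √(2 × 47,750 × 73.9 / 39.7).
= √(7,057,450 / 39.7) = √177,769.5214 ≈ 421.627.

Q* ≈ 421.6 coils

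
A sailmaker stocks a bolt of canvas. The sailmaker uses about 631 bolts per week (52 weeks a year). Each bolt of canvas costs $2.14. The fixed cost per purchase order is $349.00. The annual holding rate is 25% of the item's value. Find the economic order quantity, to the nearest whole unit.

Annual demand D = 631 × 52 = 32,812.
Holding cost H = 0.25 × $2.14 = $0.5350 per unit per year.
EOQ = √(2DS / H) = √(2 × 32,812 × 349 / 0.535).
= √(22,902,776 / 0.535) = √42,808,927.1028 ≈ 6542.853.

Q* ≈ 6,543 bolts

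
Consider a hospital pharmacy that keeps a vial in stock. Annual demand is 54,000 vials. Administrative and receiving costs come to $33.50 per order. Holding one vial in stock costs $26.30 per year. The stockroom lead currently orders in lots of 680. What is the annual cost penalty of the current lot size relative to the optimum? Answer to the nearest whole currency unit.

Extra cost ≈ $1,848 per year

EOQ = √(2DS/H) = √(2 × 54,000 × 33.5 / 26.3) ≈ 370.90.
Cost at Q* = (D/Q*)S + (Q*/2)H = √(2DSH) ≈ $9,754.66.
Cost at Q = 680: (54,000/680)×33.5 + (680/2)×26.3 = $2,660.29 + $8,942.00 = $11,602.29.
Excess = $11,602.29 − $9,754.66 = $1,847.63.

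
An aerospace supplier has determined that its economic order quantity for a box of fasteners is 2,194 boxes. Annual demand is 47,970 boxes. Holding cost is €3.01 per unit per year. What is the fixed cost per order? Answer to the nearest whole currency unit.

Invert the EOQ relation Q*² = 2DS/H.
From Q* = √(2DS/H): S = Q*²H / (2D) = 2,194² × 3.01 / (2 × 47,970) = 151.0219.

S ≈ €151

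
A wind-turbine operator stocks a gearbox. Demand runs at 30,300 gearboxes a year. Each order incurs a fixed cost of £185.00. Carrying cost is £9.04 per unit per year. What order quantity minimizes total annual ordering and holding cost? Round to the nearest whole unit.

EOQ = √(2DS / H) = √(2 × 30,300 × 185 / 9.04).
= √(11,211,000 / 9.04) = √1,240,154.8673 ≈ 1113.622.

Q* ≈ 1,114 gearboxes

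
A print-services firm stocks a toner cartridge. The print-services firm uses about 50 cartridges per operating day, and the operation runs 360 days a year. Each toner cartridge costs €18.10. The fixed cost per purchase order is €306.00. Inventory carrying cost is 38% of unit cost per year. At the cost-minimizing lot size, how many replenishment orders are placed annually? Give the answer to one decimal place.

Annual demand D = 50 × 360 = 18,000.
Holding cost H = 0.38 × €18.10 = €6.8780 per unit per year.
EOQ = √(2DS/H) = √(2 × 18,000 × 306 / 6.878) ≈ 1265.55.
Orders per year = D / Q* = 18,000 / 1265.55 ≈ 14.223.

N ≈ 14.2 orders per year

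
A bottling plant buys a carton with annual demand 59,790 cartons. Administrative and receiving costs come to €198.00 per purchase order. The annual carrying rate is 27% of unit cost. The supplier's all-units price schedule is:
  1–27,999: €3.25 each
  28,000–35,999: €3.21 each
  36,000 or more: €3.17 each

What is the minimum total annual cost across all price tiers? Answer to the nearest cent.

Holding cost per unit per year at price C is H = 0.27·C.
For each price level, check whether its EOQ is feasible; otherwise the best quantity at that price is the breakpoint.
EOQ at €3.25 = 5194.4 (feasible in tier 1): TC = 59,790×€3.25 + (59,790/5194.4)×198 + (5194.4/2)×0.27×€3.25 = €198,875.62.
EOQ at €3.21 = 5226.7 < 28000, so use break Q=28000: TC = 59,790×€3.21 + (59,790/28000.0)×198 + (28000.0/2)×0.27×€3.21 = €204,482.50.
EOQ at €3.17 = 5259.6 < 36000, so use break Q=36000: TC = 59,790×€3.17 + (59,790/36000.0)×198 + (36000.0/2)×0.27×€3.17 = €205,269.35.
Lowest total cost among the candidates is at Q = 5194.4.

TC* ≈ €198,875.62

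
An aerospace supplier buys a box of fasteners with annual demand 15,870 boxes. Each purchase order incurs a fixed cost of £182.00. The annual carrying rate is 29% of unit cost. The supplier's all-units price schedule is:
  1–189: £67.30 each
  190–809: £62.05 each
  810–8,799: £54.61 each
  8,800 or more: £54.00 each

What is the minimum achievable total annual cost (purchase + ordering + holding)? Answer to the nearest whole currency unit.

TC* ≈ £876,640

Holding cost per unit per year at price C is H = 0.29·C.
Candidates are each tier's EOQ (if it falls in that tier) and each price-break quantity.
Tier 1 (£67.30): EOQ = 544.0 exceeds tier's upper bound 189, so this tier is dominated.
EOQ at £62.05 = 566.6 (feasible in tier 2): TC = 15,870×£62.05 + (15,870/566.6)×182 + (566.6/2)×0.29×£62.05 = £994,929.01.
EOQ at £54.61 = 604.0 < 810, so use break Q=810: TC = 15,870×£54.61 + (15,870/810.0)×182 + (810.0/2)×0.29×£54.61 = £876,640.50.
EOQ at £54.00 = 607.4 < 8800, so use break Q=8800: TC = 15,870×£54.00 + (15,870/8800.0)×182 + (8800.0/2)×0.29×£54.00 = £926,212.22.
Lowest total cost among the candidates is at Q = 810.0.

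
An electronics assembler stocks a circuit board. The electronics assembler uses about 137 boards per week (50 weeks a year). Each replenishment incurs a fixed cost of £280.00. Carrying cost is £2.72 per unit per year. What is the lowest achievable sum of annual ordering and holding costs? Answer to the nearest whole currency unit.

TC* ≈ £3,230

Annual demand D = 137 × 50 = 6,850.
EOQ = √(2DS/H) = √(2 × 6,850 × 280 / 2.72) ≈ 1187.56.
At the optimum the two cost components are equal, so total cost = 2·(Q*/2)H = Q*·H.
Minimum total = √(2DSH) = √(2 × 6,850 × 280 × 2.72) ≈ 3230.158.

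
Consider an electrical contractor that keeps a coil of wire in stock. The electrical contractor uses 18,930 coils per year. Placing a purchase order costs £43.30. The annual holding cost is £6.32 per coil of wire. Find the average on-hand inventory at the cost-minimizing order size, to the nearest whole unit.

EOQ = √(2DS/H) = √(2 × 18,930 × 43.3 / 6.32) ≈ 509.30.
Average inventory = Q*/2 ≈ 509.30 / 2 = 254.651.

Average inventory ≈ 255 coils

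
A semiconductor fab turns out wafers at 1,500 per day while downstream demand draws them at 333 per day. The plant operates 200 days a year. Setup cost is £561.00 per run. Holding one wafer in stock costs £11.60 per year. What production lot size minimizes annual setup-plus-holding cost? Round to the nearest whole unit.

Q* ≈ 2,877 wafers

Annual demand D = 333 × 200 = 66,600.
Production build-up factor (1 − d/p) = 1 − 333/1,500 = 0.7780.
Q* = √(2DS / (H(1 − d/p))) = √(2 × 66,600 × 561 / (11.6 × 0.7780)).
= √(74,725,200 / 9.0248) ≈ 2877.496.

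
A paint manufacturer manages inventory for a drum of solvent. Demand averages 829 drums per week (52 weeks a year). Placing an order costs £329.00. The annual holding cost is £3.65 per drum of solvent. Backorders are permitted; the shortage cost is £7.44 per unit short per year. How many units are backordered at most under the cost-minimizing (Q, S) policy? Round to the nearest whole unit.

Annual demand D = 829 × 52 = 43,108.
With planned backorders, Q* = √(2DS/H) · √((H+B)/B).
√(2DS/H) = √(2 × 43,108 × 329 / 3.65) = 2787.696.
√((H+B)/B) = √((3.65+7.44)/7.44) = 1.2209.
Q* ≈ 3403.492.
S* = Q* · H/(H+B) = 3403.492 × 3.65/11.09 ≈ 1120.176.

S* ≈ 1,120 drums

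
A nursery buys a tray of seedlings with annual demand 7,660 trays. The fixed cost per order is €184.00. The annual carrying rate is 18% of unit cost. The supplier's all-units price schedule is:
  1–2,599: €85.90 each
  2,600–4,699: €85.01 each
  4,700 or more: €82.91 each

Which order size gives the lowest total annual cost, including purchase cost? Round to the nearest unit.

Holding cost per unit per year at price C is H = 0.18·C.
Candidates are each tier's EOQ (if it falls in that tier) and each price-break quantity.
EOQ at €85.90 = 427.0 (feasible in tier 1): TC = 7,660×€85.90 + (7,660/427.0)×184 + (427.0/2)×0.18×€85.90 = €664,595.93.
EOQ at €85.01 = 429.2 < 2600, so use break Q=2600: TC = 7,660×€85.01 + (7,660/2600.0)×184 + (2600.0/2)×0.18×€85.01 = €671,611.03.
EOQ at €82.91 = 434.6 < 4700, so use break Q=4700: TC = 7,660×€82.91 + (7,660/4700.0)×184 + (4700.0/2)×0.18×€82.91 = €670,461.41.
Lowest total cost is €664,595.93 at Q = 427.0.

Q* ≈ 427 trays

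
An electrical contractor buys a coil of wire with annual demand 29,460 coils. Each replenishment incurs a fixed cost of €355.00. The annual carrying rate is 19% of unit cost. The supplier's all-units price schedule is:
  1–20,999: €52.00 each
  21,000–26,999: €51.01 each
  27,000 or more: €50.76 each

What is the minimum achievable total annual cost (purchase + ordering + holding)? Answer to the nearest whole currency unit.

TC* ≈ €1,546,296

Holding cost per unit per year at price C is H = 0.19·C.
For each price level, check whether its EOQ is feasible; otherwise the best quantity at that price is the breakpoint.
EOQ at €52.00 = 1455.0 (feasible in tier 1): TC = 29,460×€52.00 + (29,460/1455.0)×355 + (1455.0/2)×0.19×€52.00 = €1,546,295.54.
EOQ at €51.01 = 1469.1 < 21000, so use break Q=21000: TC = 29,460×€51.01 + (29,460/21000.0)×355 + (21000.0/2)×0.19×€51.01 = €1,605,017.56.
EOQ at €50.76 = 1472.7 < 27000, so use break Q=27000: TC = 29,460×€50.76 + (29,460/27000.0)×355 + (27000.0/2)×0.19×€50.76 = €1,625,976.34.
Lowest total cost among the candidates is at Q = 1455.0.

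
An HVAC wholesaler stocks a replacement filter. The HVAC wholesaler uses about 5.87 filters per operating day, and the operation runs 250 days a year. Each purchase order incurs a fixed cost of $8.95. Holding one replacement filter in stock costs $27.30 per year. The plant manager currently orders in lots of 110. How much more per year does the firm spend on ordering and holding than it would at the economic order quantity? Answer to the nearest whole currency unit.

Extra cost ≈ $774 per year

Annual demand D = 5.87 × 250 = 1,467.5.
EOQ = √(2DS/H) = √(2 × 1,467.5 × 8.95 / 27.3) ≈ 31.02.
Cost at Q* = (D/Q*)S + (Q*/2)H = √(2DSH) ≈ $846.83.
Cost at Q = 110: (1,467.5/110)×8.95 + (110/2)×27.3 = $119.40 + $1,501.50 = $1,620.90.
Excess = $1,620.90 − $846.83 = $774.07.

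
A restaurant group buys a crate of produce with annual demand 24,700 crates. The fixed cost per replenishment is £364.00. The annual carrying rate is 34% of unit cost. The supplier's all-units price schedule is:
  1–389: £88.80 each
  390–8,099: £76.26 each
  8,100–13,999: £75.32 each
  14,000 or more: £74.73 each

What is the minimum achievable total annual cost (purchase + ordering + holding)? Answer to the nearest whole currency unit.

TC* ≈ £1,905,214

Holding cost per unit per year at price C is H = 0.34·C.
For each price level, check whether its EOQ is feasible; otherwise the best quantity at that price is the breakpoint.
Tier 1 (£88.80): EOQ = 771.7 exceeds tier's upper bound 389, so this tier is dominated.
EOQ at £76.26 = 832.8 (feasible in tier 2): TC = 24,700×£76.26 + (24,700/832.8)×364 + (832.8/2)×0.34×£76.26 = £1,905,214.46.
EOQ at £75.32 = 838.0 < 8100, so use break Q=8100: TC = 24,700×£75.32 + (24,700/8100.0)×364 + (8100.0/2)×0.34×£75.32 = £1,965,229.62.
EOQ at £74.73 = 841.3 < 14000, so use break Q=14000: TC = 24,700×£74.73 + (24,700/14000.0)×364 + (14000.0/2)×0.34×£74.73 = £2,024,330.60.
Lowest total cost among the candidates is at Q = 832.8.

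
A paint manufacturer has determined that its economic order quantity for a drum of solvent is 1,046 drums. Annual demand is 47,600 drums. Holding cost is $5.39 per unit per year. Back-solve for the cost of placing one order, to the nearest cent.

The basic EOQ model gives Q* = √(2DS/H); rearrange for the unknown.
From Q* = √(2DS/H): S = Q*²H / (2D) = 1,046² × 5.39 / (2 × 47,600) = 61.9463.

S ≈ $61.95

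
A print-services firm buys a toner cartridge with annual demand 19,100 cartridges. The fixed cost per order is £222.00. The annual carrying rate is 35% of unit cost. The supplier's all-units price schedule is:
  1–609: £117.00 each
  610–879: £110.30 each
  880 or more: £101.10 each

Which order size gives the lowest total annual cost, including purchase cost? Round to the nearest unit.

Q* ≈ 880 cartridges

Holding cost per unit per year at price C is H = 0.35·C.
Candidates are each tier's EOQ (if it falls in that tier) and each price-break quantity.
EOQ at £117.00 = 455.1 (feasible in tier 1): TC = 19,100×£117.00 + (19,100/455.1)×222 + (455.1/2)×0.35×£117.00 = £2,253,335.25.
EOQ at £110.30 = 468.7 < 610, so use break Q=610: TC = 19,100×£110.30 + (19,100/610.0)×222 + (610.0/2)×0.35×£110.30 = £2,125,455.67.
EOQ at £101.10 = 489.6 < 880, so use break Q=880: TC = 19,100×£101.10 + (19,100/880.0)×222 + (880.0/2)×0.35×£101.10 = £1,951,397.81.
Lowest total cost is £1,951,397.81 at Q = 880.0.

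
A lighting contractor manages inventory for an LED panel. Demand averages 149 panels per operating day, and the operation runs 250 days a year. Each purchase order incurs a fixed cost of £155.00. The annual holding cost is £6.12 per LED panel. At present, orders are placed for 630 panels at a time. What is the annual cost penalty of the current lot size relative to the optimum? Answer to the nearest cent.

Extra cost ≈ £2,685.90 per year

Annual demand D = 149 × 250 = 37,250.
EOQ = √(2DS/H) = √(2 × 37,250 × 155 / 6.12) ≈ 1373.63.
Cost at Q* = (D/Q*)S + (Q*/2)H = √(2DSH) ≈ £8,406.59.
Cost at Q = 630: (37,250/630)×155 + (630/2)×6.12 = £9,164.68 + £1,927.80 = £11,092.48.
Excess = £11,092.48 − £8,406.59 = £2,685.90.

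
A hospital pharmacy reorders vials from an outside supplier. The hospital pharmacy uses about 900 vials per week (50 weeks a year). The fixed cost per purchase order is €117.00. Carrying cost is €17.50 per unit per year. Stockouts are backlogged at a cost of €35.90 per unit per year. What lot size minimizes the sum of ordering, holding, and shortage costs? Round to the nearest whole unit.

Annual demand D = 900 × 50 = 45,000.
With planned backorders, Q* = √(2DS/H) · √((H+B)/B).
√(2DS/H) = √(2 × 45,000 × 117 / 17.5) = 775.702.
√((H+B)/B) = √((17.5+35.9)/35.9) = 1.2196.
Q* ≈ 946.060.

Q* ≈ 946 vials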